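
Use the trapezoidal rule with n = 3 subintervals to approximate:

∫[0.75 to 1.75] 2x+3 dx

f(x) = 2x+3
a = 0.75, b = 1.75, n = 3
h = (b - a)/n = 0.333333

Trapezoidal rule: (h/2)[f(x₀) + 2f(x₁) + 2f(x₂) + ... + f(xₙ)]

x_0 = 0.7500, f(x_0) = 4.500000, coefficient = 1
x_1 = 1.0833, f(x_1) = 5.166667, coefficient = 2
x_2 = 1.4167, f(x_2) = 5.833333, coefficient = 2
x_3 = 1.7500, f(x_3) = 6.500000, coefficient = 1

I ≈ (0.333333/2) × 33.000000 = 5.500000
Exact value: 5.500000
Error: 0.000000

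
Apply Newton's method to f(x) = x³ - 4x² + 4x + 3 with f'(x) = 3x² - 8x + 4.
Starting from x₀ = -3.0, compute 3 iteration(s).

f(x) = x³ - 4x² + 4x + 3
f'(x) = 3x² - 8x + 4
x₀ = -3.0

Newton-Raphson formula: x_{n+1} = x_n - f(x_n)/f'(x_n)

Iteration 1:
  f(-3.000000) = -72.000000
  f'(-3.000000) = 55.000000
  x_1 = -3.000000 - (-72.000000)/55.000000 = -1.690909
Iteration 2:
  f(-1.690909) = -20.034933
  f'(-1.690909) = 26.104793
  x_2 = -1.690909 - (-20.034933)/26.104793 = -0.923428
Iteration 3:
  f(-0.923428) = -4.892015
  f'(-0.923428) = 13.945583
  x_3 = -0.923428 - (-4.892015)/13.945583 = -0.572635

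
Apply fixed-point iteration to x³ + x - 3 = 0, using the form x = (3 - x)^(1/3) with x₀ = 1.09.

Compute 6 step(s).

Equation: x³ + x - 3 = 0
Fixed-point form: x = (3 - x)^(1/3)
x₀ = 1.09

x_1 = g(1.090000) = 1.240731
x_2 = g(1.240731) = 1.207195
x_3 = g(1.207195) = 1.214817
x_4 = g(1.214817) = 1.213093
x_5 = g(1.213093) = 1.213484
x_6 = g(1.213484) = 1.213395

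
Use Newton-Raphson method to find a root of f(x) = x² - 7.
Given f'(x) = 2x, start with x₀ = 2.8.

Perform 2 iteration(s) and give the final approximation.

f(x) = x² - 7
f'(x) = 2x
x₀ = 2.8

Newton-Raphson formula: x_{n+1} = x_n - f(x_n)/f'(x_n)

Iteration 1:
  f(2.800000) = 0.840000
  f'(2.800000) = 5.600000
  x_1 = 2.800000 - 0.840000/5.600000 = 2.650000
Iteration 2:
  f(2.650000) = 0.022500
  f'(2.650000) = 5.300000
  x_2 = 2.650000 - 0.022500/5.300000 = 2.645755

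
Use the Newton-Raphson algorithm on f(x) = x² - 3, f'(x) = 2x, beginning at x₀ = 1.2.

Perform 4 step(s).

f(x) = x² - 3
f'(x) = 2x
x₀ = 1.2

Newton-Raphson formula: x_{n+1} = x_n - f(x_n)/f'(x_n)

Iteration 1:
  f(1.200000) = -1.560000
  f'(1.200000) = 2.400000
  x_1 = 1.200000 - (-1.560000)/2.400000 = 1.850000
Iteration 2:
  f(1.850000) = 0.422500
  f'(1.850000) = 3.700000
  x_2 = 1.850000 - 0.422500/3.700000 = 1.735811
Iteration 3:
  f(1.735811) = 0.013039
  f'(1.735811) = 3.471622
  x_3 = 1.735811 - 0.013039/3.471622 = 1.732055
Iteration 4:
  f(1.732055) = 0.000014
  f'(1.732055) = 3.464110
  x_4 = 1.732055 - 0.000014/3.464110 = 1.732051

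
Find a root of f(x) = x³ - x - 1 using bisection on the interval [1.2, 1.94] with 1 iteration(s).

f(x) = x³ - x - 1
Initial interval: [1.2, 1.94]

Iteration 1:
  c_1 = (1.200000 + 1.940000)/2 = 1.570000
  f(c_1) = f(1.570000) = 1.299893
  f(a) × f(c) < 0, new interval: [1.200000, 1.570000]

After 1 iteration(s), the approximation is c_1 = 1.570000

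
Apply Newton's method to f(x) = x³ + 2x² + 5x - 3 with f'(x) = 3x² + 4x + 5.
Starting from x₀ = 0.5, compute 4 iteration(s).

f(x) = x³ + 2x² + 5x - 3
f'(x) = 3x² + 4x + 5
x₀ = 0.5

Newton-Raphson formula: x_{n+1} = x_n - f(x_n)/f'(x_n)

Iteration 1:
  f(0.500000) = 0.125000
  f'(0.500000) = 7.750000
  x_1 = 0.500000 - 0.125000/7.750000 = 0.483871
Iteration 2:
  f(0.483871) = 0.000906
  f'(0.483871) = 7.637877
  x_2 = 0.483871 - 0.000906/7.637877 = 0.483752
Iteration 3:
  f(0.483752) = 0.000000
  f'(0.483752) = 7.637058
  x_3 = 0.483752 - 0.000000/7.637058 = 0.483752
Iteration 4:
  f(0.483752) = 0.000000
  f'(0.483752) = 7.637058
  x_4 = 0.483752 - 0.000000/7.637058 = 0.483752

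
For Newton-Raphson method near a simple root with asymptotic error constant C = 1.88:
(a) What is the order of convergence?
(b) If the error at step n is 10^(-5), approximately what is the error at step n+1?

(a) Newton-Raphson has quadratic (order 2) convergence near simple roots.
    This means |e_{n+1}| ≈ C|e_n|².

(b) With |e_n| = 10^(-5) and C = 1.88:
    |e_{n+1}| ≈ 1.88 × (10^(-5))² = 1.88 × 10^(-10)

(a) 2 (quadratic); (b) |e_{n+1}| ≈ 1.880e-10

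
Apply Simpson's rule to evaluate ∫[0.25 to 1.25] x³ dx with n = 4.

f(x) = x³
a = 0.25, b = 1.25, n = 4
h = (b - a)/n = 0.250000

Simpson's rule: (h/3)[f(x₀) + 4f(x₁) + 2f(x₂) + ... + f(xₙ)]

x_0 = 0.2500, f(x_0) = 0.015625, coefficient = 1
x_1 = 0.5000, f(x_1) = 0.125000, coefficient = 4
x_2 = 0.7500, f(x_2) = 0.421875, coefficient = 2
x_3 = 1.0000, f(x_3) = 1.000000, coefficient = 4
x_4 = 1.2500, f(x_4) = 1.953125, coefficient = 1

I ≈ (0.250000/3) × 7.312500 = 0.609375
Exact value: 0.609375
Error: 0.000000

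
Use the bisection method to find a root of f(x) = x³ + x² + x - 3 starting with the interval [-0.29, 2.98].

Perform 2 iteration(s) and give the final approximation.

f(x) = x³ + x² + x - 3
Initial interval: [-0.29, 2.98]

Iteration 1:
  c_1 = (-0.290000 + 2.980000)/2 = 1.345000
  f(c_1) = f(1.345000) = 2.587164
  f(a) × f(c) < 0, new interval: [-0.290000, 1.345000]
Iteration 2:
  c_2 = (-0.290000 + 1.345000)/2 = 0.527500
  f(c_2) = f(0.527500) = -2.047464
  f(a) × f(c) ≥ 0, new interval: [0.527500, 1.345000]

After 2 iteration(s), the approximation is c_2 = 0.527500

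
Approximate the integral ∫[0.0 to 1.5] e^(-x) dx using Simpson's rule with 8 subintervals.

f(x) = e^(-x)
a = 0.0, b = 1.5, n = 8
h = (b - a)/n = 0.187500

Simpson's rule: (h/3)[f(x₀) + 4f(x₁) + 2f(x₂) + ... + f(xₙ)]

x_0 = 0.0000, f(x_0) = 1.000000, coefficient = 1
x_1 = 0.1875, f(x_1) = 0.829029, coefficient = 4
x_2 = 0.3750, f(x_2) = 0.687289, coefficient = 2
x_3 = 0.5625, f(x_3) = 0.569783, coefficient = 4
x_4 = 0.7500, f(x_4) = 0.472367, coefficient = 2
x_5 = 0.9375, f(x_5) = 0.391606, coefficient = 4
x_6 = 1.1250, f(x_6) = 0.324652, coefficient = 2
x_7 = 1.3125, f(x_7) = 0.269146, coefficient = 4
x_8 = 1.5000, f(x_8) = 0.223130, coefficient = 1

I ≈ (0.187500/3) × 12.430002 = 0.776875
Exact value: 0.776870
Error: 0.000005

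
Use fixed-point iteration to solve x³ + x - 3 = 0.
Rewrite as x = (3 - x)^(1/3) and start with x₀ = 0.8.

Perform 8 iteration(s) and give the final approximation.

Equation: x³ + x - 3 = 0
Fixed-point form: x = (3 - x)^(1/3)
x₀ = 0.8

x_1 = g(0.800000) = 1.300591
x_2 = g(1.300591) = 1.193345
x_3 = g(1.193345) = 1.217938
x_4 = g(1.217938) = 1.212386
x_5 = g(1.212386) = 1.213644
x_6 = g(1.213644) = 1.213359
x_7 = g(1.213359) = 1.213424
x_8 = g(1.213424) = 1.213409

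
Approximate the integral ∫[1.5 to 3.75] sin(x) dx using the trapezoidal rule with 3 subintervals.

f(x) = sin(x)
a = 1.5, b = 3.75, n = 3
h = (b - a)/n = 0.750000

Trapezoidal rule: (h/2)[f(x₀) + 2f(x₁) + 2f(x₂) + ... + f(xₙ)]

x_0 = 1.5000, f(x_0) = 0.997495, coefficient = 1
x_1 = 2.2500, f(x_1) = 0.778073, coefficient = 2
x_2 = 3.0000, f(x_2) = 0.141120, coefficient = 2
x_3 = 3.7500, f(x_3) = -0.571561, coefficient = 1

I ≈ (0.750000/2) × 2.264320 = 0.849120
Exact value: 0.891297
Error: 0.042177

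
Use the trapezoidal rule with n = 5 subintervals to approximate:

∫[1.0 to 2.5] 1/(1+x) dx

f(x) = 1/(1+x)
a = 1.0, b = 2.5, n = 5
h = (b - a)/n = 0.300000

Trapezoidal rule: (h/2)[f(x₀) + 2f(x₁) + 2f(x₂) + ... + f(xₙ)]

x_0 = 1.0000, f(x_0) = 0.500000, coefficient = 1
x_1 = 1.3000, f(x_1) = 0.434783, coefficient = 2
x_2 = 1.6000, f(x_2) = 0.384615, coefficient = 2
x_3 = 1.9000, f(x_3) = 0.344828, coefficient = 2
x_4 = 2.2000, f(x_4) = 0.312500, coefficient = 2
x_5 = 2.5000, f(x_5) = 0.285714, coefficient = 1

I ≈ (0.300000/2) × 3.739165 = 0.560875
Exact value: 0.559616
Error: 0.001259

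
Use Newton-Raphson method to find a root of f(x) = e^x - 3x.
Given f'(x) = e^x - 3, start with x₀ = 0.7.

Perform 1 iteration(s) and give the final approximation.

f(x) = e^x - 3x
f'(x) = e^x - 3
x₀ = 0.7

Newton-Raphson formula: x_{n+1} = x_n - f(x_n)/f'(x_n)

Iteration 1:
  f(0.700000) = -0.086247
  f'(0.700000) = -0.986247
  x_1 = 0.700000 - (-0.086247)/(-0.986247) = 0.612550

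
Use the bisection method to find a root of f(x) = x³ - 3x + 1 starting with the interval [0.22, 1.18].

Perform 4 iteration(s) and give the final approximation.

f(x) = x³ - 3x + 1
Initial interval: [0.22, 1.18]

Iteration 1:
  c_1 = (0.220000 + 1.180000)/2 = 0.700000
  f(c_1) = f(0.700000) = -0.757000
  f(a) × f(c) < 0, new interval: [0.220000, 0.700000]
Iteration 2:
  c_2 = (0.220000 + 0.700000)/2 = 0.460000
  f(c_2) = f(0.460000) = -0.282664
  f(a) × f(c) < 0, new interval: [0.220000, 0.460000]
Iteration 3:
  c_3 = (0.220000 + 0.460000)/2 = 0.340000
  f(c_3) = f(0.340000) = 0.019304
  f(a) × f(c) ≥ 0, new interval: [0.340000, 0.460000]
Iteration 4:
  c_4 = (0.340000 + 0.460000)/2 = 0.400000
  f(c_4) = f(0.400000) = -0.136000
  f(a) × f(c) < 0, new interval: [0.340000, 0.400000]

After 4 iteration(s), the approximation is c_4 = 0.400000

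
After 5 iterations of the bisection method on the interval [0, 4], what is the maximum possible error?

Bisection error bound: |error| ≤ (b-a)/2^n
|error| ≤ (4 - 0)/2^5 = 4/2^5
|error| ≤ 0.1250000000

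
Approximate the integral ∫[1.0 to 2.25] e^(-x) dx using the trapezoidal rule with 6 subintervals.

f(x) = e^(-x)
a = 1.0, b = 2.25, n = 6
h = (b - a)/n = 0.208333

Trapezoidal rule: (h/2)[f(x₀) + 2f(x₁) + 2f(x₂) + ... + f(xₙ)]

x_0 = 1.0000, f(x_0) = 0.367879, coefficient = 1
x_1 = 1.2083, f(x_1) = 0.298695, coefficient = 2
x_2 = 1.4167, f(x_2) = 0.242521, coefficient = 2
x_3 = 1.6250, f(x_3) = 0.196912, coefficient = 2
x_4 = 1.8333, f(x_4) = 0.159880, coefficient = 2
x_5 = 2.0417, f(x_5) = 0.129812, coefficient = 2
x_6 = 2.2500, f(x_6) = 0.105399, coefficient = 1

I ≈ (0.208333/2) × 2.528917 = 0.263429
Exact value: 0.262480
Error: 0.000949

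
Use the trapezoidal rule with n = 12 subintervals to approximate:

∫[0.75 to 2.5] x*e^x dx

f(x) = x*e^x
a = 0.75, b = 2.5, n = 12
h = (b - a)/n = 0.145833

Trapezoidal rule: (h/2)[f(x₀) + 2f(x₁) + 2f(x₂) + ... + f(xₙ)]

x_0 = 0.7500, f(x_0) = 1.587750, coefficient = 1
x_1 = 0.8958, f(x_1) = 2.194233, coefficient = 2
x_2 = 1.0417, f(x_2) = 2.952017, coefficient = 2
x_3 = 1.1875, f(x_3) = 3.893663, coefficient = 2
x_4 = 1.3333, f(x_4) = 5.058224, coefficient = 2
x_5 = 1.4792, f(x_5) = 6.492486, coefficient = 2
x_6 = 1.6250, f(x_6) = 8.252431, coefficient = 2
x_7 = 1.7708, f(x_7) = 10.404970, coefficient = 2
x_8 = 1.9167, f(x_8) = 13.029998, coefficient = 2
x_9 = 2.0625, f(x_9) = 16.222819, coefficient = 2
x_10 = 2.2083, f(x_10) = 20.097017, coefficient = 2
x_11 = 2.3542, f(x_11) = 24.787847, coefficient = 2
x_12 = 2.5000, f(x_12) = 30.456235, coefficient = 1

I ≈ (0.145833/2) × 258.815394 = 18.871956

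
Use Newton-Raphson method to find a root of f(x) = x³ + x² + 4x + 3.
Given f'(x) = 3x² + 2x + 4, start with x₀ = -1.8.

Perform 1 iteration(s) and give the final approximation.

f(x) = x³ + x² + 4x + 3
f'(x) = 3x² + 2x + 4
x₀ = -1.8

Newton-Raphson formula: x_{n+1} = x_n - f(x_n)/f'(x_n)

Iteration 1:
  f(-1.800000) = -6.792000
  f'(-1.800000) = 10.120000
  x_1 = -1.800000 - (-6.792000)/10.120000 = -1.128854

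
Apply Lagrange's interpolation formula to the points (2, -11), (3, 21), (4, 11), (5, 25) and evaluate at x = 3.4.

Lagrange interpolation formula:
P(x) = Σ yᵢ × Lᵢ(x)
where Lᵢ(x) = Π_{j≠i} (x - xⱼ)/(xᵢ - xⱼ)

L_0(3.4) = (3.4 - 3)/(2 - 3) × (3.4 - 4)/(2 - 4) × (3.4 - 5)/(2 - 5) = -0.064000
L_1(3.4) = (3.4 - 2)/(3 - 2) × (3.4 - 4)/(3 - 4) × (3.4 - 5)/(3 - 5) = 0.672000
L_2(3.4) = (3.4 - 2)/(4 - 2) × (3.4 - 3)/(4 - 3) × (3.4 - 5)/(4 - 5) = 0.448000
L_3(3.4) = (3.4 - 2)/(5 - 2) × (3.4 - 3)/(5 - 3) × (3.4 - 4)/(5 - 4) = -0.056000

P(3.4) = (-11)×L_0(3.4) + 21×L_1(3.4) + 11×L_2(3.4) + 25×L_3(3.4)
P(3.4) = 18.344000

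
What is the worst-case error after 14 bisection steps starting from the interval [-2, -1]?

Bisection error bound: |error| ≤ (b-a)/2^n
|error| ≤ (-1 - (-2))/2^14 = 1/2^14
|error| ≤ 0.0000610352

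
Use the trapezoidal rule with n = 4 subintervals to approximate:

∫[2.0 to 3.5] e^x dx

f(x) = e^x
a = 2.0, b = 3.5, n = 4
h = (b - a)/n = 0.375000

Trapezoidal rule: (h/2)[f(x₀) + 2f(x₁) + 2f(x₂) + ... + f(xₙ)]

x_0 = 2.0000, f(x_0) = 7.389056, coefficient = 1
x_1 = 2.3750, f(x_1) = 10.751013, coefficient = 2
x_2 = 2.7500, f(x_2) = 15.642632, coefficient = 2
x_3 = 3.1250, f(x_3) = 22.759895, coefficient = 2
x_4 = 3.5000, f(x_4) = 33.115452, coefficient = 1

I ≈ (0.375000/2) × 138.811588 = 26.027173
Exact value: 25.726396
Error: 0.300777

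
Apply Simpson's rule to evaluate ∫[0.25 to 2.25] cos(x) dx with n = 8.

f(x) = cos(x)
a = 0.25, b = 2.25, n = 8
h = (b - a)/n = 0.250000

Simpson's rule: (h/3)[f(x₀) + 4f(x₁) + 2f(x₂) + ... + f(xₙ)]

x_0 = 0.2500, f(x_0) = 0.968912, coefficient = 1
x_1 = 0.5000, f(x_1) = 0.877583, coefficient = 4
x_2 = 0.7500, f(x_2) = 0.731689, coefficient = 2
x_3 = 1.0000, f(x_3) = 0.540302, coefficient = 4
x_4 = 1.2500, f(x_4) = 0.315322, coefficient = 2
x_5 = 1.5000, f(x_5) = 0.070737, coefficient = 4
x_6 = 1.7500, f(x_6) = -0.178246, coefficient = 2
x_7 = 2.0000, f(x_7) = -0.416147, coefficient = 4
x_8 = 2.2500, f(x_8) = -0.628174, coefficient = 1

I ≈ (0.250000/3) × 6.368170 = 0.530681
Exact value: 0.530669
Error: 0.000012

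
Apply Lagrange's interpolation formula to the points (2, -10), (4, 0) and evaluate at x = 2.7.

Lagrange interpolation formula:
P(x) = Σ yᵢ × Lᵢ(x)
where Lᵢ(x) = Π_{j≠i} (x - xⱼ)/(xᵢ - xⱼ)

L_0(2.7) = (2.7 - 4)/(2 - 4) = 0.650000
L_1(2.7) = (2.7 - 2)/(4 - 2) = 0.350000

P(2.7) = (-10)×L_0(2.7) + 0×L_1(2.7)
P(2.7) = -6.500000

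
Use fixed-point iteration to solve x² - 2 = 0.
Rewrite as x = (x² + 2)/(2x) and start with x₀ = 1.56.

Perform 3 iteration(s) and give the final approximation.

Equation: x² - 2 = 0
Fixed-point form: x = (x² + 2)/(2x)
x₀ = 1.56

x_1 = g(1.560000) = 1.421026
x_2 = g(1.421026) = 1.414230
x_3 = g(1.414230) = 1.414214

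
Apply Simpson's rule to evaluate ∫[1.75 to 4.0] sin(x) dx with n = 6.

f(x) = sin(x)
a = 1.75, b = 4.0, n = 6
h = (b - a)/n = 0.375000

Simpson's rule: (h/3)[f(x₀) + 4f(x₁) + 2f(x₂) + ... + f(xₙ)]

x_0 = 1.7500, f(x_0) = 0.983986, coefficient = 1
x_1 = 2.1250, f(x_1) = 0.850320, coefficient = 4
x_2 = 2.5000, f(x_2) = 0.598472, coefficient = 2
x_3 = 2.8750, f(x_3) = 0.263446, coefficient = 4
x_4 = 3.2500, f(x_4) = -0.108195, coefficient = 2
x_5 = 3.6250, f(x_5) = -0.464799, coefficient = 4
x_6 = 4.0000, f(x_6) = -0.756802, coefficient = 1

I ≈ (0.375000/3) × 3.803605 = 0.475451
Exact value: 0.475398
Error: 0.000053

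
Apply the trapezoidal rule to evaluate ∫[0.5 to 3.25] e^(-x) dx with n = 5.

f(x) = e^(-x)
a = 0.5, b = 3.25, n = 5
h = (b - a)/n = 0.550000

Trapezoidal rule: (h/2)[f(x₀) + 2f(x₁) + 2f(x₂) + ... + f(xₙ)]

x_0 = 0.5000, f(x_0) = 0.606531, coefficient = 1
x_1 = 1.0500, f(x_1) = 0.349938, coefficient = 2
x_2 = 1.6000, f(x_2) = 0.201897, coefficient = 2
x_3 = 2.1500, f(x_3) = 0.116484, coefficient = 2
x_4 = 2.7000, f(x_4) = 0.067206, coefficient = 2
x_5 = 3.2500, f(x_5) = 0.038774, coefficient = 1

I ≈ (0.550000/2) × 2.116353 = 0.581997
Exact value: 0.567756
Error: 0.014241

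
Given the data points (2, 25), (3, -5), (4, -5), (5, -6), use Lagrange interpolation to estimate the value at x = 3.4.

Lagrange interpolation formula:
P(x) = Σ yᵢ × Lᵢ(x)
where Lᵢ(x) = Π_{j≠i} (x - xⱼ)/(xᵢ - xⱼ)

L_0(3.4) = (3.4 - 3)/(2 - 3) × (3.4 - 4)/(2 - 4) × (3.4 - 5)/(2 - 5) = -0.064000
L_1(3.4) = (3.4 - 2)/(3 - 2) × (3.4 - 4)/(3 - 4) × (3.4 - 5)/(3 - 5) = 0.672000
L_2(3.4) = (3.4 - 2)/(4 - 2) × (3.4 - 3)/(4 - 3) × (3.4 - 5)/(4 - 5) = 0.448000
L_3(3.4) = (3.4 - 2)/(5 - 2) × (3.4 - 3)/(5 - 3) × (3.4 - 4)/(5 - 4) = -0.056000

P(3.4) = 25×L_0(3.4) + (-5)×L_1(3.4) + (-5)×L_2(3.4) + (-6)×L_3(3.4)
P(3.4) = -6.864000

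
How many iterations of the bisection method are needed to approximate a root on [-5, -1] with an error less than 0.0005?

We need (b-a)/2^n ≤ 0.0005
(-1 - (-5))/2^n ≤ 0.0005
4/2^n ≤ 0.0005
2^n ≥ 8000
n ≥ log₂(8000) = 12.97
n ≥ 13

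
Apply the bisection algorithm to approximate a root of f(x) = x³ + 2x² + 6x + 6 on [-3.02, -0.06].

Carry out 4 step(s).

f(x) = x³ + 2x² + 6x + 6
Initial interval: [-3.02, -0.06]

Iteration 1:
  c_1 = (-3.020000 + (-0.060000))/2 = -1.540000
  f(c_1) = f(-1.540000) = -2.149064
  f(a) × f(c) ≥ 0, new interval: [-1.540000, -0.060000]
Iteration 2:
  c_2 = (-1.540000 + (-0.060000))/2 = -0.800000
  f(c_2) = f(-0.800000) = 1.968000
  f(a) × f(c) < 0, new interval: [-1.540000, -0.800000]
Iteration 3:
  c_3 = (-1.540000 + (-0.800000))/2 = -1.170000
  f(c_3) = f(-1.170000) = 0.116187
  f(a) × f(c) < 0, new interval: [-1.540000, -1.170000]
Iteration 4:
  c_4 = (-1.540000 + (-1.170000))/2 = -1.355000
  f(c_4) = f(-1.355000) = -0.945764
  f(a) × f(c) ≥ 0, new interval: [-1.355000, -1.170000]

After 4 iteration(s), the approximation is c_4 = -1.355000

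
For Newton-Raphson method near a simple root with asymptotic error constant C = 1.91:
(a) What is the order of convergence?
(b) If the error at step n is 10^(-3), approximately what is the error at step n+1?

(a) Newton-Raphson has quadratic (order 2) convergence near simple roots.
    This means |e_{n+1}| ≈ C|e_n|².

(b) With |e_n| = 10^(-3) and C = 1.91:
    |e_{n+1}| ≈ 1.91 × (10^(-3))² = 1.91 × 10^(-6)

(a) 2 (quadratic); (b) |e_{n+1}| ≈ 1.910e-06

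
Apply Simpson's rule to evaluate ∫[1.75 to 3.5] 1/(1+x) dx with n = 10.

f(x) = 1/(1+x)
a = 1.75, b = 3.5, n = 10
h = (b - a)/n = 0.175000

Simpson's rule: (h/3)[f(x₀) + 4f(x₁) + 2f(x₂) + ... + f(xₙ)]

x_0 = 1.7500, f(x_0) = 0.363636, coefficient = 1
x_1 = 1.9250, f(x_1) = 0.341880, coefficient = 4
x_2 = 2.1000, f(x_2) = 0.322581, coefficient = 2
x_3 = 2.2750, f(x_3) = 0.305344, coefficient = 4
x_4 = 2.4500, f(x_4) = 0.289855, coefficient = 2
x_5 = 2.6250, f(x_5) = 0.275862, coefficient = 4
x_6 = 2.8000, f(x_6) = 0.263158, coefficient = 2
x_7 = 2.9750, f(x_7) = 0.251572, coefficient = 4
x_8 = 3.1500, f(x_8) = 0.240964, coefficient = 2
x_9 = 3.3250, f(x_9) = 0.231214, coefficient = 4
x_10 = 3.5000, f(x_10) = 0.222222, coefficient = 1

I ≈ (0.175000/3) × 8.442462 = 0.492477
Exact value: 0.492476
Error: 0.000000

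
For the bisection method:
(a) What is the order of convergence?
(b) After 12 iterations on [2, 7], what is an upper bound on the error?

(a) Bisection has linear (order 1) convergence; the error is halved each step.

(b) Error bound = (b-a)/2^n = (7 - 2)/2^{12}
    = 5/2^{12}

(a) 1 (linear); (b) error ≤ 1.22e-03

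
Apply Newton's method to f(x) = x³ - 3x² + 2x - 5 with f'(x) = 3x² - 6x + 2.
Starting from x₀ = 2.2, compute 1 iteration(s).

f(x) = x³ - 3x² + 2x - 5
f'(x) = 3x² - 6x + 2
x₀ = 2.2

Newton-Raphson formula: x_{n+1} = x_n - f(x_n)/f'(x_n)

Iteration 1:
  f(2.200000) = -4.472000
  f'(2.200000) = 3.320000
  x_1 = 2.200000 - (-4.472000)/3.320000 = 3.546988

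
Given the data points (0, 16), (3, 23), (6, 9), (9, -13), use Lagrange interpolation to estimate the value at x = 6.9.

Lagrange interpolation formula:
P(x) = Σ yᵢ × Lᵢ(x)
where Lᵢ(x) = Π_{j≠i} (x - xⱼ)/(xᵢ - xⱼ)

L_0(6.9) = (6.9 - 3)/(0 - 3) × (6.9 - 6)/(0 - 6) × (6.9 - 9)/(0 - 9) = 0.045500
L_1(6.9) = (6.9 - 0)/(3 - 0) × (6.9 - 6)/(3 - 6) × (6.9 - 9)/(3 - 9) = -0.241500
L_2(6.9) = (6.9 - 0)/(6 - 0) × (6.9 - 3)/(6 - 3) × (6.9 - 9)/(6 - 9) = 1.046500
L_3(6.9) = (6.9 - 0)/(9 - 0) × (6.9 - 3)/(9 - 3) × (6.9 - 6)/(9 - 6) = 0.149500

P(6.9) = 16×L_0(6.9) + 23×L_1(6.9) + 9×L_2(6.9) + (-13)×L_3(6.9)
P(6.9) = 2.648500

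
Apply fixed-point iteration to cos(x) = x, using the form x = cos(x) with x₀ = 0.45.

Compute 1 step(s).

Equation: cos(x) = x
Fixed-point form: x = cos(x)
x₀ = 0.45

x_1 = g(0.450000) = 0.900447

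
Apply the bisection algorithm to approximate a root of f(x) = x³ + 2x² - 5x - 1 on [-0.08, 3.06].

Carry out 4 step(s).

f(x) = x³ + 2x² - 5x - 1
Initial interval: [-0.08, 3.06]

Iteration 1:
  c_1 = (-0.080000 + 3.060000)/2 = 1.490000
  f(c_1) = f(1.490000) = -0.701851
  f(a) × f(c) ≥ 0, new interval: [1.490000, 3.060000]
Iteration 2:
  c_2 = (1.490000 + 3.060000)/2 = 2.275000
  f(c_2) = f(2.275000) = 9.750797
  f(a) × f(c) < 0, new interval: [1.490000, 2.275000]
Iteration 3:
  c_3 = (1.490000 + 2.275000)/2 = 1.882500
  f(c_3) = f(1.882500) = 3.346328
  f(a) × f(c) < 0, new interval: [1.490000, 1.882500]
Iteration 4:
  c_4 = (1.490000 + 1.882500)/2 = 1.686250
  f(c_4) = f(1.686250) = 1.050377
  f(a) × f(c) < 0, new interval: [1.490000, 1.686250]

After 4 iteration(s), the approximation is c_4 = 1.686250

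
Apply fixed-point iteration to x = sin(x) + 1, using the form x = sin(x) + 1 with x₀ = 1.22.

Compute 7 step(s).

Equation: x = sin(x) + 1
Fixed-point form: x = sin(x) + 1
x₀ = 1.22

x_1 = g(1.220000) = 1.939099
x_2 = g(1.939099) = 1.932940
x_3 = g(1.932940) = 1.935140
x_4 = g(1.935140) = 1.934358
x_5 = g(1.934358) = 1.934636
x_6 = g(1.934636) = 1.934537
x_7 = g(1.934537) = 1.934572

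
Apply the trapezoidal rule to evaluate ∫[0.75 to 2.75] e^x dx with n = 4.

f(x) = e^x
a = 0.75, b = 2.75, n = 4
h = (b - a)/n = 0.500000

Trapezoidal rule: (h/2)[f(x₀) + 2f(x₁) + 2f(x₂) + ... + f(xₙ)]

x_0 = 0.7500, f(x_0) = 2.117000, coefficient = 1
x_1 = 1.2500, f(x_1) = 3.490343, coefficient = 2
x_2 = 1.7500, f(x_2) = 5.754603, coefficient = 2
x_3 = 2.2500, f(x_3) = 9.487736, coefficient = 2
x_4 = 2.7500, f(x_4) = 15.642632, coefficient = 1

I ≈ (0.500000/2) × 55.224995 = 13.806249
Exact value: 13.525632
Error: 0.280617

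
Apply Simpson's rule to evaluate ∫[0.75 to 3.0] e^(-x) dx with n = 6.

f(x) = e^(-x)
a = 0.75, b = 3.0, n = 6
h = (b - a)/n = 0.375000

Simpson's rule: (h/3)[f(x₀) + 4f(x₁) + 2f(x₂) + ... + f(xₙ)]

x_0 = 0.7500, f(x_0) = 0.472367, coefficient = 1
x_1 = 1.1250, f(x_1) = 0.324652, coefficient = 4
x_2 = 1.5000, f(x_2) = 0.223130, coefficient = 2
x_3 = 1.8750, f(x_3) = 0.153355, coefficient = 4
x_4 = 2.2500, f(x_4) = 0.105399, coefficient = 2
x_5 = 2.6250, f(x_5) = 0.072440, coefficient = 4
x_6 = 3.0000, f(x_6) = 0.049787, coefficient = 1

I ≈ (0.375000/3) × 3.381001 = 0.422625
Exact value: 0.422579
Error: 0.000046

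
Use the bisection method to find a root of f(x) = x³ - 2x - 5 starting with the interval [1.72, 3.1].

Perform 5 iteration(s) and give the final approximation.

f(x) = x³ - 2x - 5
Initial interval: [1.72, 3.1]

Iteration 1:
  c_1 = (1.720000 + 3.100000)/2 = 2.410000
  f(c_1) = f(2.410000) = 4.177521
  f(a) × f(c) < 0, new interval: [1.720000, 2.410000]
Iteration 2:
  c_2 = (1.720000 + 2.410000)/2 = 2.065000
  f(c_2) = f(2.065000) = -0.324375
  f(a) × f(c) ≥ 0, new interval: [2.065000, 2.410000]
Iteration 3:
  c_3 = (2.065000 + 2.410000)/2 = 2.237500
  f(c_3) = f(2.237500) = 1.726834
  f(a) × f(c) < 0, new interval: [2.065000, 2.237500]
Iteration 4:
  c_4 = (2.065000 + 2.237500)/2 = 2.151250
  f(c_4) = f(2.151250) = 0.653219
  f(a) × f(c) < 0, new interval: [2.065000, 2.151250]
Iteration 5:
  c_5 = (2.065000 + 2.151250)/2 = 2.108125
  f(c_5) = f(2.108125) = 0.152660
  f(a) × f(c) < 0, new interval: [2.065000, 2.108125]

After 5 iteration(s), the approximation is c_5 = 2.108125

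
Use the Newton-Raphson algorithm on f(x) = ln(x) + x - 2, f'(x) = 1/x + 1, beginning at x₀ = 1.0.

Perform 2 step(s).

f(x) = ln(x) + x - 2
f'(x) = 1/x + 1
x₀ = 1.0

Newton-Raphson formula: x_{n+1} = x_n - f(x_n)/f'(x_n)

Iteration 1:
  f(1.000000) = -1.000000
  f'(1.000000) = 2.000000
  x_1 = 1.000000 - (-1.000000)/2.000000 = 1.500000
Iteration 2:
  f(1.500000) = -0.094535
  f'(1.500000) = 1.666667
  x_2 = 1.500000 - (-0.094535)/1.666667 = 1.556721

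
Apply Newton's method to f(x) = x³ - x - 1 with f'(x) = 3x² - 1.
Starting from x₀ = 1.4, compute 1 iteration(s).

f(x) = x³ - x - 1
f'(x) = 3x² - 1
x₀ = 1.4

Newton-Raphson formula: x_{n+1} = x_n - f(x_n)/f'(x_n)

Iteration 1:
  f(1.400000) = 0.344000
  f'(1.400000) = 4.880000
  x_1 = 1.400000 - 0.344000/4.880000 = 1.329508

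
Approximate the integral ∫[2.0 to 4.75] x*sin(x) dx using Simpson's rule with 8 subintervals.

f(x) = x*sin(x)
a = 2.0, b = 4.75, n = 8
h = (b - a)/n = 0.343750

Simpson's rule: (h/3)[f(x₀) + 4f(x₁) + 2f(x₂) + ... + f(xₙ)]

x_0 = 2.0000, f(x_0) = 1.818595, coefficient = 1
x_1 = 2.3438, f(x_1) = 1.677777, coefficient = 4
x_2 = 2.6875, f(x_2) = 1.178864, coefficient = 2
x_3 = 3.0312, f(x_3) = 0.333798, coefficient = 4
x_4 = 3.3750, f(x_4) = -0.780617, coefficient = 2
x_5 = 3.7188, f(x_5) = -2.029113, coefficient = 4
x_6 = 4.0625, f(x_6) = -3.234363, coefficient = 2
x_7 = 4.4062, f(x_7) = -4.201378, coefficient = 4
x_8 = 4.7500, f(x_8) = -4.746641, coefficient = 1

I ≈ (0.343750/3) × -25.475947 = -2.919119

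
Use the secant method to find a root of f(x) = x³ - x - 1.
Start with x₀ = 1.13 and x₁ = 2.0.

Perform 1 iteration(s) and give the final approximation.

f(x) = x³ - x - 1
x₀ = 1.13, x₁ = 2.0

Secant formula: x_{n+1} = x_n - f(x_n)(x_n - x_{n-1})/(f(x_n) - f(x_{n-1}))

Iteration 1:
  f(1.130000) = -0.687103
  f(2.000000) = 5.000000
  x_2 = 2.000000 - 5.000000×(2.000000 - 1.130000)/(5.000000 - (-0.687103))
       = 1.235111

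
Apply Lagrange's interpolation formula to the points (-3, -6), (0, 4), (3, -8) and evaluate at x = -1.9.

Lagrange interpolation formula:
P(x) = Σ yᵢ × Lᵢ(x)
where Lᵢ(x) = Π_{j≠i} (x - xⱼ)/(xᵢ - xⱼ)

L_0(-1.9) = (-1.9 - 0)/(-3 - 0) × (-1.9 - 3)/(-3 - 3) = 0.517222
L_1(-1.9) = (-1.9 - (-3))/(0 - (-3)) × (-1.9 - 3)/(0 - 3) = 0.598889
L_2(-1.9) = (-1.9 - (-3))/(3 - (-3)) × (-1.9 - 0)/(3 - 0) = -0.116111

P(-1.9) = (-6)×L_0(-1.9) + 4×L_1(-1.9) + (-8)×L_2(-1.9)
P(-1.9) = 0.221111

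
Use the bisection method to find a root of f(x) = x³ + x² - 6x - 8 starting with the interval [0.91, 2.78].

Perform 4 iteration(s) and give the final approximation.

f(x) = x³ + x² - 6x - 8
Initial interval: [0.91, 2.78]

Iteration 1:
  c_1 = (0.910000 + 2.780000)/2 = 1.845000
  f(c_1) = f(1.845000) = -9.385549
  f(a) × f(c) ≥ 0, new interval: [1.845000, 2.780000]
Iteration 2:
  c_2 = (1.845000 + 2.780000)/2 = 2.312500
  f(c_2) = f(2.312500) = -4.160889
  f(a) × f(c) ≥ 0, new interval: [2.312500, 2.780000]
Iteration 3:
  c_3 = (2.312500 + 2.780000)/2 = 2.546250
  f(c_3) = f(2.546250) = -0.285782
  f(a) × f(c) ≥ 0, new interval: [2.546250, 2.780000]
Iteration 4:
  c_4 = (2.546250 + 2.780000)/2 = 2.663125
  f(c_4) = f(2.663125) = 2.000992
  f(a) × f(c) < 0, new interval: [2.546250, 2.663125]

After 4 iteration(s), the approximation is c_4 = 2.663125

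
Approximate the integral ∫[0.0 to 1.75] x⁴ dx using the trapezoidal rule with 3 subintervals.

f(x) = x⁴
a = 0.0, b = 1.75, n = 3
h = (b - a)/n = 0.583333

Trapezoidal rule: (h/2)[f(x₀) + 2f(x₁) + 2f(x₂) + ... + f(xₙ)]

x_0 = 0.0000, f(x_0) = 0.000000, coefficient = 1
x_1 = 0.5833, f(x_1) = 0.115789, coefficient = 2
x_2 = 1.1667, f(x_2) = 1.852623, coefficient = 2
x_3 = 1.7500, f(x_3) = 9.378906, coefficient = 1

I ≈ (0.583333/2) × 13.315731 = 3.883755
Exact value: 3.282617
Error: 0.601138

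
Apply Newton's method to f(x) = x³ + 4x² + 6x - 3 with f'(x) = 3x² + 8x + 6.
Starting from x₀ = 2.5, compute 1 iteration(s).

f(x) = x³ + 4x² + 6x - 3
f'(x) = 3x² + 8x + 6
x₀ = 2.5

Newton-Raphson formula: x_{n+1} = x_n - f(x_n)/f'(x_n)

Iteration 1:
  f(2.500000) = 52.625000
  f'(2.500000) = 44.750000
  x_1 = 2.500000 - 52.625000/44.750000 = 1.324022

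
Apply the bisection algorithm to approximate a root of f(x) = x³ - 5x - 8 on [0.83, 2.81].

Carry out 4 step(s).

f(x) = x³ - 5x - 8
Initial interval: [0.83, 2.81]

Iteration 1:
  c_1 = (0.830000 + 2.810000)/2 = 1.820000
  f(c_1) = f(1.820000) = -11.071432
  f(a) × f(c) ≥ 0, new interval: [1.820000, 2.810000]
Iteration 2:
  c_2 = (1.820000 + 2.810000)/2 = 2.315000
  f(c_2) = f(2.315000) = -7.168394
  f(a) × f(c) ≥ 0, new interval: [2.315000, 2.810000]
Iteration 3:
  c_3 = (2.315000 + 2.810000)/2 = 2.562500
  f(c_3) = f(2.562500) = -3.986084
  f(a) × f(c) ≥ 0, new interval: [2.562500, 2.810000]
Iteration 4:
  c_4 = (2.562500 + 2.810000)/2 = 2.686250
  f(c_4) = f(2.686250) = -2.047434
  f(a) × f(c) ≥ 0, new interval: [2.686250, 2.810000]

After 4 iteration(s), the approximation is c_4 = 2.686250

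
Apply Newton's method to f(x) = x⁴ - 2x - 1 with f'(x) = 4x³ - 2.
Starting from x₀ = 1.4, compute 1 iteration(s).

f(x) = x⁴ - 2x - 1
f'(x) = 4x³ - 2
x₀ = 1.4

Newton-Raphson formula: x_{n+1} = x_n - f(x_n)/f'(x_n)

Iteration 1:
  f(1.400000) = 0.041600
  f'(1.400000) = 8.976000
  x_1 = 1.400000 - 0.041600/8.976000 = 1.395365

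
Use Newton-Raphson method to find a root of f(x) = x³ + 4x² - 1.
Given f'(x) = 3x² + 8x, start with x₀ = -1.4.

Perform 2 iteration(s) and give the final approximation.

f(x) = x³ + 4x² - 1
f'(x) = 3x² + 8x
x₀ = -1.4

Newton-Raphson formula: x_{n+1} = x_n - f(x_n)/f'(x_n)

Iteration 1:
  f(-1.400000) = 4.096000
  f'(-1.400000) = -5.320000
  x_1 = -1.400000 - 4.096000/(-5.320000) = -0.630075
Iteration 2:
  f(-0.630075) = 0.337842
  f'(-0.630075) = -3.849617
  x_2 = -0.630075 - 0.337842/(-3.849617) = -0.542315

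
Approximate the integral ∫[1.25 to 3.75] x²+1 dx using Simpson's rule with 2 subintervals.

f(x) = x²+1
a = 1.25, b = 3.75, n = 2
h = (b - a)/n = 1.250000

Simpson's rule: (h/3)[f(x₀) + 4f(x₁) + 2f(x₂) + ... + f(xₙ)]

x_0 = 1.2500, f(x_0) = 2.562500, coefficient = 1
x_1 = 2.5000, f(x_1) = 7.250000, coefficient = 4
x_2 = 3.7500, f(x_2) = 15.062500, coefficient = 1

I ≈ (1.250000/3) × 46.625000 = 19.427083
Exact value: 19.427083
Error: 0.000000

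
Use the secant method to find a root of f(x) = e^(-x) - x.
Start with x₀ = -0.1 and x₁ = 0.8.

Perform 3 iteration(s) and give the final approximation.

f(x) = e^(-x) - x
x₀ = -0.1, x₁ = 0.8

Secant formula: x_{n+1} = x_n - f(x_n)(x_n - x_{n-1})/(f(x_n) - f(x_{n-1}))

Iteration 1:
  f(-0.100000) = 1.205171
  f(0.800000) = -0.350671
  x_2 = 0.800000 - (-0.350671)×(0.800000 - (-0.100000))/(-0.350671 - 1.205171)
       = 0.597149
Iteration 2:
  f(0.800000) = -0.350671
  f(0.597149) = -0.046771
  x_3 = 0.597149 - (-0.046771)×(0.597149 - 0.800000)/(-0.046771 - (-0.350671))
       = 0.565930
Iteration 3:
  f(0.597149) = -0.046771
  f(0.565930) = 0.001902
  x_4 = 0.565930 - 0.001902×(0.565930 - 0.597149)/(0.001902 - (-0.046771))
       = 0.567150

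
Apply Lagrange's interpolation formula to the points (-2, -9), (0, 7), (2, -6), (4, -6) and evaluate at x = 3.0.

Lagrange interpolation formula:
P(x) = Σ yᵢ × Lᵢ(x)
where Lᵢ(x) = Π_{j≠i} (x - xⱼ)/(xᵢ - xⱼ)

L_0(3.0) = (3.0 - 0)/(-2 - 0) × (3.0 - 2)/(-2 - 2) × (3.0 - 4)/(-2 - 4) = 0.062500
L_1(3.0) = (3.0 - (-2))/(0 - (-2)) × (3.0 - 2)/(0 - 2) × (3.0 - 4)/(0 - 4) = -0.312500
L_2(3.0) = (3.0 - (-2))/(2 - (-2)) × (3.0 - 0)/(2 - 0) × (3.0 - 4)/(2 - 4) = 0.937500
L_3(3.0) = (3.0 - (-2))/(4 - (-2)) × (3.0 - 0)/(4 - 0) × (3.0 - 2)/(4 - 2) = 0.312500

P(3.0) = (-9)×L_0(3.0) + 7×L_1(3.0) + (-6)×L_2(3.0) + (-6)×L_3(3.0)
P(3.0) = -10.250000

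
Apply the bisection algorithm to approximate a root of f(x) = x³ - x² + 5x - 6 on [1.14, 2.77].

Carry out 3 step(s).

f(x) = x³ - x² + 5x - 6
Initial interval: [1.14, 2.77]

Iteration 1:
  c_1 = (1.140000 + 2.770000)/2 = 1.955000
  f(c_1) = f(1.955000) = 7.425034
  f(a) × f(c) < 0, new interval: [1.140000, 1.955000]
Iteration 2:
  c_2 = (1.140000 + 1.955000)/2 = 1.547500
  f(c_2) = f(1.547500) = 3.048629
  f(a) × f(c) < 0, new interval: [1.140000, 1.547500]
Iteration 3:
  c_3 = (1.140000 + 1.547500)/2 = 1.343750
  f(c_3) = f(1.343750) = 1.339447
  f(a) × f(c) < 0, new interval: [1.140000, 1.343750]

After 3 iteration(s), the approximation is c_3 = 1.343750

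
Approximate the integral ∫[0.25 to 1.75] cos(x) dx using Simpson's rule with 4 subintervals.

f(x) = cos(x)
a = 0.25, b = 1.75, n = 4
h = (b - a)/n = 0.375000

Simpson's rule: (h/3)[f(x₀) + 4f(x₁) + 2f(x₂) + ... + f(xₙ)]

x_0 = 0.2500, f(x_0) = 0.968912, coefficient = 1
x_1 = 0.6250, f(x_1) = 0.810963, coefficient = 4
x_2 = 1.0000, f(x_2) = 0.540302, coefficient = 2
x_3 = 1.3750, f(x_3) = 0.194548, coefficient = 4
x_4 = 1.7500, f(x_4) = -0.178246, coefficient = 1

I ≈ (0.375000/3) × 5.893314 = 0.736664
Exact value: 0.736582
Error: 0.000082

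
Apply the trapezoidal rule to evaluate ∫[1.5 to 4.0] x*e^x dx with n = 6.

f(x) = x*e^x
a = 1.5, b = 4.0, n = 6
h = (b - a)/n = 0.416667

Trapezoidal rule: (h/2)[f(x₀) + 2f(x₁) + 2f(x₂) + ... + f(xₙ)]

x_0 = 1.5000, f(x_0) = 6.722534, coefficient = 1
x_1 = 1.9167, f(x_1) = 13.029998, coefficient = 2
x_2 = 2.3333, f(x_2) = 24.061937, coefficient = 2
x_3 = 2.7500, f(x_3) = 43.017238, coefficient = 2
x_4 = 3.1667, f(x_4) = 75.139484, coefficient = 2
x_5 = 3.5833, f(x_5) = 128.976059, coefficient = 2
x_6 = 4.0000, f(x_6) = 218.392600, coefficient = 1

I ≈ (0.416667/2) × 793.564565 = 165.325951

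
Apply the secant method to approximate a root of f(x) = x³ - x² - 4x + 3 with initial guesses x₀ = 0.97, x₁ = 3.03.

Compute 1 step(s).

f(x) = x³ - x² - 4x + 3
x₀ = 0.97, x₁ = 3.03

Secant formula: x_{n+1} = x_n - f(x_n)(x_n - x_{n-1})/(f(x_n) - f(x_{n-1}))

Iteration 1:
  f(0.970000) = -0.908227
  f(3.030000) = 9.517227
  x_2 = 3.030000 - 9.517227×(3.030000 - 0.970000)/(9.517227 - (-0.908227))
       = 1.149460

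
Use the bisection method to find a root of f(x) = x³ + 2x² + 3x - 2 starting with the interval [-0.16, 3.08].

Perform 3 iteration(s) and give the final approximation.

f(x) = x³ + 2x² + 3x - 2
Initial interval: [-0.16, 3.08]

Iteration 1:
  c_1 = (-0.160000 + 3.080000)/2 = 1.460000
  f(c_1) = f(1.460000) = 9.755336
  f(a) × f(c) < 0, new interval: [-0.160000, 1.460000]
Iteration 2:
  c_2 = (-0.160000 + 1.460000)/2 = 0.650000
  f(c_2) = f(0.650000) = 1.069625
  f(a) × f(c) < 0, new interval: [-0.160000, 0.650000]
Iteration 3:
  c_3 = (-0.160000 + 0.650000)/2 = 0.245000
  f(c_3) = f(0.245000) = -1.130244
  f(a) × f(c) ≥ 0, new interval: [0.245000, 0.650000]

After 3 iteration(s), the approximation is c_3 = 0.245000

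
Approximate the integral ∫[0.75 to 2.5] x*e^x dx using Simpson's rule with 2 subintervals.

f(x) = x*e^x
a = 0.75, b = 2.5, n = 2
h = (b - a)/n = 0.875000

Simpson's rule: (h/3)[f(x₀) + 4f(x₁) + 2f(x₂) + ... + f(xₙ)]

x_0 = 0.7500, f(x_0) = 1.587750, coefficient = 1
x_1 = 1.6250, f(x_1) = 8.252431, coefficient = 4
x_2 = 2.5000, f(x_2) = 30.456235, coefficient = 1

I ≈ (0.875000/3) × 65.053709 = 18.973998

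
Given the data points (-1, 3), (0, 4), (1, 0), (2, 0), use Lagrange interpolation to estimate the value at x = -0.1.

Lagrange interpolation formula:
P(x) = Σ yᵢ × Lᵢ(x)
where Lᵢ(x) = Π_{j≠i} (x - xⱼ)/(xᵢ - xⱼ)

L_0(-0.1) = (-0.1 - 0)/(-1 - 0) × (-0.1 - 1)/(-1 - 1) × (-0.1 - 2)/(-1 - 2) = 0.038500
L_1(-0.1) = (-0.1 - (-1))/(0 - (-1)) × (-0.1 - 1)/(0 - 1) × (-0.1 - 2)/(0 - 2) = 1.039500
L_2(-0.1) = (-0.1 - (-1))/(1 - (-1)) × (-0.1 - 0)/(1 - 0) × (-0.1 - 2)/(1 - 2) = -0.094500
L_3(-0.1) = (-0.1 - (-1))/(2 - (-1)) × (-0.1 - 0)/(2 - 0) × (-0.1 - 1)/(2 - 1) = 0.016500

P(-0.1) = 3×L_0(-0.1) + 4×L_1(-0.1) + 0×L_2(-0.1) + 0×L_3(-0.1)
P(-0.1) = 4.273500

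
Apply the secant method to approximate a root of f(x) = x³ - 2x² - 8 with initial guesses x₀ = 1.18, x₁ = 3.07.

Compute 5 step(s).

f(x) = x³ - 2x² - 8
x₀ = 1.18, x₁ = 3.07

Secant formula: x_{n+1} = x_n - f(x_n)(x_n - x_{n-1})/(f(x_n) - f(x_{n-1}))

Iteration 1:
  f(1.180000) = -9.141768
  f(3.070000) = 2.084643
  x_2 = 3.070000 - 2.084643×(3.070000 - 1.180000)/(2.084643 - (-9.141768))
       = 2.719044
Iteration 2:
  f(3.070000) = 2.084643
  f(2.719044) = -2.683963
  x_3 = 2.719044 - (-2.683963)×(2.719044 - 3.070000)/(-2.683963 - 2.084643)
       = 2.916576
Iteration 3:
  f(2.719044) = -2.683963
  f(2.916576) = -0.203221
  x_4 = 2.916576 - (-0.203221)×(2.916576 - 2.719044)/(-0.203221 - (-2.683963))
       = 2.932758
Iteration 4:
  f(2.916576) = -0.203221
  f(2.932758) = 0.022715
  x_5 = 2.932758 - 0.022715×(2.932758 - 2.916576)/(0.022715 - (-0.203221))
       = 2.931131
Iteration 5:
  f(2.932758) = 0.022715
  f(2.931131) = -0.000161
  x_6 = 2.931131 - (-0.000161)×(2.931131 - 2.932758)/(-0.000161 - 0.022715)
       = 2.931142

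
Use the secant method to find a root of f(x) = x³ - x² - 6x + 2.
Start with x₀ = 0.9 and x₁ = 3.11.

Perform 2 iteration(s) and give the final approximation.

f(x) = x³ - x² - 6x + 2
x₀ = 0.9, x₁ = 3.11

Secant formula: x_{n+1} = x_n - f(x_n)(x_n - x_{n-1})/(f(x_n) - f(x_{n-1}))

Iteration 1:
  f(0.900000) = -3.481000
  f(3.110000) = 3.748131
  x_2 = 3.110000 - 3.748131×(3.110000 - 0.900000)/(3.748131 - (-3.481000))
       = 1.964168
Iteration 2:
  f(3.110000) = 3.748131
  f(1.964168) = -6.065290
  x_3 = 1.964168 - (-6.065290)×(1.964168 - 3.110000)/(-6.065290 - 3.748131)
       = 2.672362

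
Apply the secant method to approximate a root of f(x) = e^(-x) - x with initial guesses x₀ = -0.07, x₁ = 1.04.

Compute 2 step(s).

f(x) = e^(-x) - x
x₀ = -0.07, x₁ = 1.04

Secant formula: x_{n+1} = x_n - f(x_n)(x_n - x_{n-1})/(f(x_n) - f(x_{n-1}))

Iteration 1:
  f(-0.070000) = 1.142508
  f(1.040000) = -0.686545
  x_2 = 1.040000 - (-0.686545)×(1.040000 - (-0.070000))/(-0.686545 - 1.142508)
       = 0.623355
Iteration 2:
  f(1.040000) = -0.686545
  f(0.623355) = -0.087213
  x_3 = 0.623355 - (-0.087213)×(0.623355 - 1.040000)/(-0.087213 - (-0.686545))
       = 0.562727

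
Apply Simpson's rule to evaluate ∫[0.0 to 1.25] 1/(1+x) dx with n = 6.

f(x) = 1/(1+x)
a = 0.0, b = 1.25, n = 6
h = (b - a)/n = 0.208333

Simpson's rule: (h/3)[f(x₀) + 4f(x₁) + 2f(x₂) + ... + f(xₙ)]

x_0 = 0.0000, f(x_0) = 1.000000, coefficient = 1
x_1 = 0.2083, f(x_1) = 0.827586, coefficient = 4
x_2 = 0.4167, f(x_2) = 0.705882, coefficient = 2
x_3 = 0.6250, f(x_3) = 0.615385, coefficient = 4
x_4 = 0.8333, f(x_4) = 0.545455, coefficient = 2
x_5 = 1.0417, f(x_5) = 0.489796, coefficient = 4
x_6 = 1.2500, f(x_6) = 0.444444, coefficient = 1

I ≈ (0.208333/3) × 11.678185 = 0.810985
Exact value: 0.810930
Error: 0.000055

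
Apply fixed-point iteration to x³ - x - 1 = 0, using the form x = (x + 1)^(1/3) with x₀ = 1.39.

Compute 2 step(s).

Equation: x³ - x - 1 = 0
Fixed-point form: x = (x + 1)^(1/3)
x₀ = 1.39

x_1 = g(1.390000) = 1.337004
x_2 = g(1.337004) = 1.327048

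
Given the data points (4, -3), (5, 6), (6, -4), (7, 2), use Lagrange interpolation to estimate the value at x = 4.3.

Lagrange interpolation formula:
P(x) = Σ yᵢ × Lᵢ(x)
where Lᵢ(x) = Π_{j≠i} (x - xⱼ)/(xᵢ - xⱼ)

L_0(4.3) = (4.3 - 5)/(4 - 5) × (4.3 - 6)/(4 - 6) × (4.3 - 7)/(4 - 7) = 0.535500
L_1(4.3) = (4.3 - 4)/(5 - 4) × (4.3 - 6)/(5 - 6) × (4.3 - 7)/(5 - 7) = 0.688500
L_2(4.3) = (4.3 - 4)/(6 - 4) × (4.3 - 5)/(6 - 5) × (4.3 - 7)/(6 - 7) = -0.283500
L_3(4.3) = (4.3 - 4)/(7 - 4) × (4.3 - 5)/(7 - 5) × (4.3 - 6)/(7 - 6) = 0.059500

P(4.3) = (-3)×L_0(4.3) + 6×L_1(4.3) + (-4)×L_2(4.3) + 2×L_3(4.3)
P(4.3) = 3.777500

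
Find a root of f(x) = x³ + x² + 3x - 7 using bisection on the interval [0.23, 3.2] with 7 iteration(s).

f(x) = x³ + x² + 3x - 7
Initial interval: [0.23, 3.2]

Iteration 1:
  c_1 = (0.230000 + 3.200000)/2 = 1.715000
  f(c_1) = f(1.715000) = 6.130426
  f(a) × f(c) < 0, new interval: [0.230000, 1.715000]
Iteration 2:
  c_2 = (0.230000 + 1.715000)/2 = 0.972500
  f(c_2) = f(0.972500) = -2.216996
  f(a) × f(c) ≥ 0, new interval: [0.972500, 1.715000]
Iteration 3:
  c_3 = (0.972500 + 1.715000)/2 = 1.343750
  f(c_3) = f(1.343750) = 1.263275
  f(a) × f(c) < 0, new interval: [0.972500, 1.343750]
Iteration 4:
  c_4 = (0.972500 + 1.343750)/2 = 1.158125
  f(c_4) = f(1.158125) = -0.631032
  f(a) × f(c) ≥ 0, new interval: [1.158125, 1.343750]
Iteration 5:
  c_5 = (1.158125 + 1.343750)/2 = 1.250938
  f(c_5) = f(1.250938) = 0.275180
  f(a) × f(c) < 0, new interval: [1.158125, 1.250938]
Iteration 6:
  c_6 = (1.158125 + 1.250938)/2 = 1.204531
  f(c_6) = f(1.204531) = -0.187862
  f(a) × f(c) ≥ 0, new interval: [1.204531, 1.250938]
Iteration 7:
  c_7 = (1.204531 + 1.250938)/2 = 1.227734
  f(c_7) = f(1.227734) = 0.041138
  f(a) × f(c) < 0, new interval: [1.204531, 1.227734]

After 7 iteration(s), the approximation is c_7 = 1.227734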